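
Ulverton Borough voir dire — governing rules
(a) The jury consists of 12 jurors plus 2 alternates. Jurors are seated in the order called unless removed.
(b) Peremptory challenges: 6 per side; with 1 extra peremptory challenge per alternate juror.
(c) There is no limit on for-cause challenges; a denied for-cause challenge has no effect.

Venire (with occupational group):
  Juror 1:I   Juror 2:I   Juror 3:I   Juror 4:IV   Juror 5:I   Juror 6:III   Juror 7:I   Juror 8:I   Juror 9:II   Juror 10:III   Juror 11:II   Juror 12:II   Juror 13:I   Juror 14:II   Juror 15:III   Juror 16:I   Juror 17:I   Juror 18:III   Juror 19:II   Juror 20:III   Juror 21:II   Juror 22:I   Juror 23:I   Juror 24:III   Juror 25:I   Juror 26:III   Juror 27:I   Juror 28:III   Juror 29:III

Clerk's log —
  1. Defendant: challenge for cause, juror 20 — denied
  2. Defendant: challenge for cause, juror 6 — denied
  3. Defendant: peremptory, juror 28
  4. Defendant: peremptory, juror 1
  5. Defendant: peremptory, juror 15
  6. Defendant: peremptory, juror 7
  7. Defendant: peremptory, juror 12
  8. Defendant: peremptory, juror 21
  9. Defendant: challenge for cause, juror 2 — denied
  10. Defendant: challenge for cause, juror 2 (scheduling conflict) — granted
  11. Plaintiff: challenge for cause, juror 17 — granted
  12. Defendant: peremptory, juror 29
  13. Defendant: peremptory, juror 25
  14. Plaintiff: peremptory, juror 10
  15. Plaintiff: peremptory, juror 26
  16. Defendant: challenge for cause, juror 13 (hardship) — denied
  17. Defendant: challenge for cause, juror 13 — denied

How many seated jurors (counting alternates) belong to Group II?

4

Removed: #1, #2, #7, #10, #12, #15, #17, #21, #25, #26, #28, #29.
Seated (14 incl. alternates): #3, #4, #5, #6, #8, #9, #11, #13, #14, #16, #18, #19, #20, #22.
Of those, in Group II: #9, #11, #14, #19 → 4.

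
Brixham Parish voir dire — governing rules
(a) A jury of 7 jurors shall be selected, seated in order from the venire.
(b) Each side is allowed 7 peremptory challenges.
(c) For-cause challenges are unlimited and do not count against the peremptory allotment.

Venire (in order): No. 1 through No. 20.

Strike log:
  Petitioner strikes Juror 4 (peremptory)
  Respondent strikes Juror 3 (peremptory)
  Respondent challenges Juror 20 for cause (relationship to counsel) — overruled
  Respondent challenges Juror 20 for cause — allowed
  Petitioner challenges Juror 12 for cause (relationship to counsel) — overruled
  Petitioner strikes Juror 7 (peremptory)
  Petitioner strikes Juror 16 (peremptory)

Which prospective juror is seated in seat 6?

Removed: #3, #4, #7, #16, #20. (#12 stays — for-cause denied.)
Filling seats in venire order through position 6: #1, #2, #5, #6, #8, #9.
So seat 6 is #9.

9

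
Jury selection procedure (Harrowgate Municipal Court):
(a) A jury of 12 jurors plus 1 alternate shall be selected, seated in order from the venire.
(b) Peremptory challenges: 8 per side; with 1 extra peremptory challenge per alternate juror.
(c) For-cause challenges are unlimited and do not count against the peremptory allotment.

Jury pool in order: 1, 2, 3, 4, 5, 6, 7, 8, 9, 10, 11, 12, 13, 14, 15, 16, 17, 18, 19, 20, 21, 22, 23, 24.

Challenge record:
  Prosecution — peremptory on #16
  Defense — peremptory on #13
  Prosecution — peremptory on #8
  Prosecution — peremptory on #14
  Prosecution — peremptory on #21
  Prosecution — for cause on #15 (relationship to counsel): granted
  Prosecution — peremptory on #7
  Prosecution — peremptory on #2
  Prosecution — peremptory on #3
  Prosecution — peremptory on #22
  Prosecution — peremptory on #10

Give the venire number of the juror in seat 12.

Removed: #2, #3, #7, #8, #10, #13, #14, #15, #16, #21, #22.
Seating in order: seats 1–12 → #1, #4, #5, #6, #9, #11, #12, #17, #18, #19, #20, #23; alternates → #24.
So seat 12 is #23.

23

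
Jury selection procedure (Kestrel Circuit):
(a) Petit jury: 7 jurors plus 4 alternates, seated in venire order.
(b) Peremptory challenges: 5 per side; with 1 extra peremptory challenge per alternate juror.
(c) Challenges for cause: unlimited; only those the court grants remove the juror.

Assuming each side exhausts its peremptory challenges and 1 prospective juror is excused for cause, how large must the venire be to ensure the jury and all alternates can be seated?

30

Seats to fill: 7 + 4 alternates = 11.
Peremptories: 5 + 1×4 = 9 per side × 2 sides = 18.
For-cause removals: 1.
Minimum venire: 11 + 18 + 1 = 30.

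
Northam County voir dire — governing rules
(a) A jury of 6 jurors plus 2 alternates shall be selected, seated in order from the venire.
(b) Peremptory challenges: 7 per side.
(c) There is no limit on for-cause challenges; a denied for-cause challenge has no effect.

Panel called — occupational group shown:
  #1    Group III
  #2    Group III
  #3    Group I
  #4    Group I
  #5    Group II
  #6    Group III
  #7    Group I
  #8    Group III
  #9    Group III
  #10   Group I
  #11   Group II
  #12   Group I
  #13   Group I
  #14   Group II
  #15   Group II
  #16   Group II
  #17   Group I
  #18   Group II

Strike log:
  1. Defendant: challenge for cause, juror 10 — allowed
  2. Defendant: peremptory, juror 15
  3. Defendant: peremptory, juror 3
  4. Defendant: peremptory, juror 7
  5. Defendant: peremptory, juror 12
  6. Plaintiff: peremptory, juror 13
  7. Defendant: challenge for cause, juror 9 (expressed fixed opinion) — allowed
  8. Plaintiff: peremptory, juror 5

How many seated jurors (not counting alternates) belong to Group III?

Removed: #3, #5, #7, #9, #10, #12, #13, #15.
Seated jurors 1–6: #1, #2, #4, #6, #8, #11 (alternates #14, #16 not counted).
Of those, in Group III: #1, #2, #6, #8 → 4.

4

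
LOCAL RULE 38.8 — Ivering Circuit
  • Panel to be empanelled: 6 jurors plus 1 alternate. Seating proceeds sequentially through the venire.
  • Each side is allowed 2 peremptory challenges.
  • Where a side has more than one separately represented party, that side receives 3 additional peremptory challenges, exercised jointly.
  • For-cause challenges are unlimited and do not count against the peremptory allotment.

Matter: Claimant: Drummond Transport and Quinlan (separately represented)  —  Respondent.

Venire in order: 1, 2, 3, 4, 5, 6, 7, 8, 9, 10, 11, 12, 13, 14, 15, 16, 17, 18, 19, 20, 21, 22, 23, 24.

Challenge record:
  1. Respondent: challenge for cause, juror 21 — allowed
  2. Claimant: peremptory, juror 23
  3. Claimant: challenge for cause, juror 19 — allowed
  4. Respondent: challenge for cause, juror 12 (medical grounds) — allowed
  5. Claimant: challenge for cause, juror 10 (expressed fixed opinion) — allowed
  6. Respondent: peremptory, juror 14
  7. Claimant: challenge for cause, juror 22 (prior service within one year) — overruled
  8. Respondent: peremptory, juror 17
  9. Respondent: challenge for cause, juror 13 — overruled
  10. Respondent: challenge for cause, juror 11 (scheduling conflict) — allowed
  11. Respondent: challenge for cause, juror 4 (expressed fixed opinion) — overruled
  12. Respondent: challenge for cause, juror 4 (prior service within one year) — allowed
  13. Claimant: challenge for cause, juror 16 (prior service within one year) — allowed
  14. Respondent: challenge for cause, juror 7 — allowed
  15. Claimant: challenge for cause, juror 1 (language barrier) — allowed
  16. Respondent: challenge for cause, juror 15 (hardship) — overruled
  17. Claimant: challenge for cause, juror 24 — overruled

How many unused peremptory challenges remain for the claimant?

4

Claimant allotment: 2 base + 3 multi-party = 5.
Claimant peremptories used: #23 — 1 (for-cause on #19, #10, #22, #16, #1, #24 don't count).
Remaining: 5 − 1 = 4.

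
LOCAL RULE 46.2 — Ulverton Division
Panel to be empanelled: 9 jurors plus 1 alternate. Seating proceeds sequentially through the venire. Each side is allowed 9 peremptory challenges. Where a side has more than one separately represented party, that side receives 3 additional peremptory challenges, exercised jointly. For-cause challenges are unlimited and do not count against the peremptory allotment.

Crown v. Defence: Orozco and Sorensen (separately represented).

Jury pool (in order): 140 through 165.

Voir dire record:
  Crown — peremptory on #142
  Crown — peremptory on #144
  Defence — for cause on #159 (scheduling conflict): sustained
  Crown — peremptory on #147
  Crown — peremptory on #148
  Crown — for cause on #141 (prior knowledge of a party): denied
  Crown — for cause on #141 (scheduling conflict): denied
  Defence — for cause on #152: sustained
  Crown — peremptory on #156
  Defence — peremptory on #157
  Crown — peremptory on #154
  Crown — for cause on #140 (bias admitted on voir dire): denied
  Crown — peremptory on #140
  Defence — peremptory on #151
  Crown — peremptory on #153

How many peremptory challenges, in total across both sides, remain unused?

11

Crown allotment: 9. Defence allotment: 9 base + 3 multi-party = 12.
Crown peremptories used: #142, #144, #147, #148, #156, #154, #140, #153 — 8 (for-cause on #141, #141, #140 don't count).
Defence peremptories used: #157, #151 — 2 (for-cause on #159, #152 don't count).
Remaining: (9 − 8) + (12 − 2) = 11.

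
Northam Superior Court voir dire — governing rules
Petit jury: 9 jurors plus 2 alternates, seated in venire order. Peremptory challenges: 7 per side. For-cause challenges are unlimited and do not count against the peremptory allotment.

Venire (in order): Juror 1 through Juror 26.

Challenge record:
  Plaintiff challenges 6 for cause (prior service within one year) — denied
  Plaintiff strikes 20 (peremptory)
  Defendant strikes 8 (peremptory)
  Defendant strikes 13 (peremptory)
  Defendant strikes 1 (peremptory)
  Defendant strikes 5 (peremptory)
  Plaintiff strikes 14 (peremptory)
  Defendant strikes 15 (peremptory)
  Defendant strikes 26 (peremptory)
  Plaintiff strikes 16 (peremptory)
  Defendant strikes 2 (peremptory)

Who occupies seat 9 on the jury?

Removed: #1, #2, #5, #8, #13, #14, #15, #16, #20, #26. (#6 stays — for-cause denied.)
Seating in order: seats 1–9 → #3, #4, #6, #7, #9, #10, #11, #12, #17; alternates → #18, #19.
So seat 9 is #17.

17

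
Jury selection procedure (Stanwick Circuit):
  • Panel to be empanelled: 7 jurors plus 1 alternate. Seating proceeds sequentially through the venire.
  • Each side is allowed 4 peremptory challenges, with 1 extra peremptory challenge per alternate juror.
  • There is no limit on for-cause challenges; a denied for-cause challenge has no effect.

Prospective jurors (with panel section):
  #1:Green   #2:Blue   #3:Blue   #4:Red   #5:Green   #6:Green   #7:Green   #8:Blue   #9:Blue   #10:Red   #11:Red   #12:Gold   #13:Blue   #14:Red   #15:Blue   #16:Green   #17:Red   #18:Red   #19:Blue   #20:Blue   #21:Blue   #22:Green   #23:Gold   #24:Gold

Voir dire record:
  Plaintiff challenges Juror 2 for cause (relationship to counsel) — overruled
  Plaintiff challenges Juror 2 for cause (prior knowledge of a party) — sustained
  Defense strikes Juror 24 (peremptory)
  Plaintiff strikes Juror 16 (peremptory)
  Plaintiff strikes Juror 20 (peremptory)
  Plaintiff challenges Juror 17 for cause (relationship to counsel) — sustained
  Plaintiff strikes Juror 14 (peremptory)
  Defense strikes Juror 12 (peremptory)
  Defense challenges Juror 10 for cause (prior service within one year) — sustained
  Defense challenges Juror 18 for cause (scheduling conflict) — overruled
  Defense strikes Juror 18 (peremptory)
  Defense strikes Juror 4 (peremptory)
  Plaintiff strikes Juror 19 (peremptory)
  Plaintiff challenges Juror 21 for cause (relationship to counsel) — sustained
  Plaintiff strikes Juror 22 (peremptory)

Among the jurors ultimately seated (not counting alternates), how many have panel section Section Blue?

3

Removed: #2, #4, #10, #12, #14, #16, #17, #18, #19, #20, #21, #22, #24.
Seated jurors 1–7: #1, #3, #5, #6, #7, #8, #9 (alternates #11 not counted).
Of those, in Section Blue: #3, #8, #9 → 3.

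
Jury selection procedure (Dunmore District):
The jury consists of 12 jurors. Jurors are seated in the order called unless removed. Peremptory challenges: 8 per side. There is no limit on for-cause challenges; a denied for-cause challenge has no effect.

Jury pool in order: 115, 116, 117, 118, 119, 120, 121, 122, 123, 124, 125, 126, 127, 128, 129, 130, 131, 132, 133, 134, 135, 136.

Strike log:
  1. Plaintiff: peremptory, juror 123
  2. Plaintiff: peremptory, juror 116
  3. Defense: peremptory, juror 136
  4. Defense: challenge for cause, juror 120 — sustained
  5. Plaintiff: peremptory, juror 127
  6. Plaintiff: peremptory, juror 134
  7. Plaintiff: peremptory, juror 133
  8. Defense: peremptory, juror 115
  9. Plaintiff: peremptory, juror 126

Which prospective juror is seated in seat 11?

Removed: #115, #116, #120, #123, #126, #127, #133, #134, #136.
Seating in order: seats 1–12 → #117, #118, #119, #121, #122, #124, #125, #128, #129, #130, #131, #132.
So seat 11 is #131.

131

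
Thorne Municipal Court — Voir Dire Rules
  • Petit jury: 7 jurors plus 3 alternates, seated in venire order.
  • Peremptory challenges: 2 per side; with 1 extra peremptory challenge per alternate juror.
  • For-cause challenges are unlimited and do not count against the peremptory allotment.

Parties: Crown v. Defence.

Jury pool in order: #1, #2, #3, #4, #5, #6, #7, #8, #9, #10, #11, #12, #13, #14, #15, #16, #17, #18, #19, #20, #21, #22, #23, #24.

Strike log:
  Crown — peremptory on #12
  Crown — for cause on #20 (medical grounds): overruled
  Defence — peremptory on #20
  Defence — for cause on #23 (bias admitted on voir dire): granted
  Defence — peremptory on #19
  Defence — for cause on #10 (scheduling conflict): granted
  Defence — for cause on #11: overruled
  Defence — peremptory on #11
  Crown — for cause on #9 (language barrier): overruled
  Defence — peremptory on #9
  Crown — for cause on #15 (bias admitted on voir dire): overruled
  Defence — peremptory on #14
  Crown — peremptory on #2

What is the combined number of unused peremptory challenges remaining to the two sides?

3

Crown allotment: 2 base + 1 × 3 alternates = 5. Defence allotment: 2 base + 1 × 3 alternates = 5.
Crown peremptories used: #12, #2 — 2 (for-cause on #20, #9, #15 don't count).
Defence peremptories used: #20, #19, #11, #9, #14 — 5 (for-cause on #23, #10, #11 don't count).
Remaining: (5 − 2) + (5 − 5) = 3.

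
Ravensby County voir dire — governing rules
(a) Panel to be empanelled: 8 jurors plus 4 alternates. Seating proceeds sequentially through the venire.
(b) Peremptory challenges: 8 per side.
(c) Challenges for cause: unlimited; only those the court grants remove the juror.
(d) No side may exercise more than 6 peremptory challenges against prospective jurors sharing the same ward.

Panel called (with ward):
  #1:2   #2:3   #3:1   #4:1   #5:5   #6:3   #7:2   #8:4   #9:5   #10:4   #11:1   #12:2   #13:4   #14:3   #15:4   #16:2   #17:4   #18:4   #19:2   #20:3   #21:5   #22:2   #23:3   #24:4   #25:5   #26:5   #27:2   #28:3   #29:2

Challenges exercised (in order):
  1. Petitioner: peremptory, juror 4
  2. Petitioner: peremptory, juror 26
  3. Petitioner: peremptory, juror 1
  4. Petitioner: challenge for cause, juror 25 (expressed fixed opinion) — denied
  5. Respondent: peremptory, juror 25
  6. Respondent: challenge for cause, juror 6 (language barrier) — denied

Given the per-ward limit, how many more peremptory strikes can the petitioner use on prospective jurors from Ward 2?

Petitioner peremptories so far: #4, #26, #1 — 3 of 8 used, 5 left overall.
Against Ward 2: #1 — 1 used; per-ward cap 6 leaves 5.
Binding limit: min(5, 5) = 5.

5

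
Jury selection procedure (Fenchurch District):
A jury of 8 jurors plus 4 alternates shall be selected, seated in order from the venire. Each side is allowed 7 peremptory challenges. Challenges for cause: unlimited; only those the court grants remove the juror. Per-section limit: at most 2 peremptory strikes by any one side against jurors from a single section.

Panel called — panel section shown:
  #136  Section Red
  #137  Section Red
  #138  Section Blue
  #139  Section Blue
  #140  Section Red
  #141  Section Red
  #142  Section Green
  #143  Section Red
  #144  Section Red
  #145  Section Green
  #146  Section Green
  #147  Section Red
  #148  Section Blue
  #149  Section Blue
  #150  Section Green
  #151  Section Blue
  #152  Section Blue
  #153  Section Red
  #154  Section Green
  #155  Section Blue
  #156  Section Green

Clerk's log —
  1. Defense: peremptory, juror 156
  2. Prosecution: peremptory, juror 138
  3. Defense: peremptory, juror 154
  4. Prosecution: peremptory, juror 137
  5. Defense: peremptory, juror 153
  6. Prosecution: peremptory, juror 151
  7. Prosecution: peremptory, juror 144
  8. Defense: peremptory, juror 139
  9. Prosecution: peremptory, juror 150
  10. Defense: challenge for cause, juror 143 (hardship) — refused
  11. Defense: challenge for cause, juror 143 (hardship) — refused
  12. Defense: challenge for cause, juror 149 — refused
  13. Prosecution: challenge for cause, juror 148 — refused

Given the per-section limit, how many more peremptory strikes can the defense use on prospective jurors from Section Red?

Defense peremptories so far: #156, #154, #153, #139 — 4 of 7 used, 3 left overall.
Against Section Red: #153 — 1 used; per-section cap 2 leaves 1.
Binding limit: min(3, 1) = 1.

1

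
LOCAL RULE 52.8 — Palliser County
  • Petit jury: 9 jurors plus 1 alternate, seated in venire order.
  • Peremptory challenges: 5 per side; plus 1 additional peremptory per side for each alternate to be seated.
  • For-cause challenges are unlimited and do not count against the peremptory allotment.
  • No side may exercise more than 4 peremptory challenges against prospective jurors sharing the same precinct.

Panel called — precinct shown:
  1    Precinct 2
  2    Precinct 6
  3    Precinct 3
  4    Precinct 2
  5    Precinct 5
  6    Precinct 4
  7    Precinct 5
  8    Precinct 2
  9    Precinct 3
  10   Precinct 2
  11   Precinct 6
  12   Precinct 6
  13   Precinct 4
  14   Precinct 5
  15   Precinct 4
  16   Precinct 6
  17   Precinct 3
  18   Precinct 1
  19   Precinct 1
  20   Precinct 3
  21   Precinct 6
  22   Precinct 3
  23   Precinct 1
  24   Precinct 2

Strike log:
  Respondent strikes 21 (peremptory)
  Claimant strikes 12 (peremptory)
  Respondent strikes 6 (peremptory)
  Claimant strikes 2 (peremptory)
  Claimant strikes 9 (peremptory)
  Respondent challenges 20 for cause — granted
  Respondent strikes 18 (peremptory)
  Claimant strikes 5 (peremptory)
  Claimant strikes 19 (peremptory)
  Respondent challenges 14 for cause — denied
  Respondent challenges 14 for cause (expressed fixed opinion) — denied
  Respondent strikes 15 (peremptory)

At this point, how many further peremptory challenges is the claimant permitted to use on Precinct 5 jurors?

1

Claimant peremptories so far: #12, #2, #9, #5, #19 — 5 of 6 used, 1 left overall.
Against Precinct 5: #5 — 1 used; per-precinct cap 4 leaves 3.
Binding limit: min(1, 3) = 1.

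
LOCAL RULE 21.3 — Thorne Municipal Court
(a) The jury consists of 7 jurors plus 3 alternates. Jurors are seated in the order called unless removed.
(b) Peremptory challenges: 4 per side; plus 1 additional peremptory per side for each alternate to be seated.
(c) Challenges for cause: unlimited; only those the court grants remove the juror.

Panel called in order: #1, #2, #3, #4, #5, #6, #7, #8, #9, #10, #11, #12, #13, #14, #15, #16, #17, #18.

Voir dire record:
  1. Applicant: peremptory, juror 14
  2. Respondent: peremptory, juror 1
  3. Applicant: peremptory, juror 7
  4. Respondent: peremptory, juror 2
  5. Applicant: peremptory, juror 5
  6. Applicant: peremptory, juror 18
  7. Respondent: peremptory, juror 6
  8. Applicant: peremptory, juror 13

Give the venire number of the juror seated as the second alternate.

Removed: #1, #2, #5, #6, #7, #13, #14, #18.
Seating in order: seats 1–7 → #3, #4, #8, #9, #10, #11, #12; alternates → #15, #16, #17.
So alternate 2 is #16.

16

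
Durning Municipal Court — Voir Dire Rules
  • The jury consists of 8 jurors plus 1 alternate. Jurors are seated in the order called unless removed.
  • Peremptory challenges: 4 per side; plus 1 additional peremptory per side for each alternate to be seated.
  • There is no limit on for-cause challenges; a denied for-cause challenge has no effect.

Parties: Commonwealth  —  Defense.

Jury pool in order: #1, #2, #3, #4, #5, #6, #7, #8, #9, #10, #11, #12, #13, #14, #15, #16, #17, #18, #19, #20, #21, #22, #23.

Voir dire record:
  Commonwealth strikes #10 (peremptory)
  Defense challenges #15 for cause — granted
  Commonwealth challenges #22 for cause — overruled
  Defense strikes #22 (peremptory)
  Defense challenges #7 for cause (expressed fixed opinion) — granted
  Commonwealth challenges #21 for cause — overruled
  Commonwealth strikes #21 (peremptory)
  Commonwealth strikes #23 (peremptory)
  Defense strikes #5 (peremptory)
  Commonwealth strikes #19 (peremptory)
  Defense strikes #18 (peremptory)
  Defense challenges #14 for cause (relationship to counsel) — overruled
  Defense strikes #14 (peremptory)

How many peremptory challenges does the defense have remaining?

1

Defense allotment: 4 base + 1 × 1 alternate = 5.
Defense peremptories used: #22, #5, #18, #14 — 4 (for-cause on #15, #7, #14 don't count).
Remaining: 5 − 4 = 1.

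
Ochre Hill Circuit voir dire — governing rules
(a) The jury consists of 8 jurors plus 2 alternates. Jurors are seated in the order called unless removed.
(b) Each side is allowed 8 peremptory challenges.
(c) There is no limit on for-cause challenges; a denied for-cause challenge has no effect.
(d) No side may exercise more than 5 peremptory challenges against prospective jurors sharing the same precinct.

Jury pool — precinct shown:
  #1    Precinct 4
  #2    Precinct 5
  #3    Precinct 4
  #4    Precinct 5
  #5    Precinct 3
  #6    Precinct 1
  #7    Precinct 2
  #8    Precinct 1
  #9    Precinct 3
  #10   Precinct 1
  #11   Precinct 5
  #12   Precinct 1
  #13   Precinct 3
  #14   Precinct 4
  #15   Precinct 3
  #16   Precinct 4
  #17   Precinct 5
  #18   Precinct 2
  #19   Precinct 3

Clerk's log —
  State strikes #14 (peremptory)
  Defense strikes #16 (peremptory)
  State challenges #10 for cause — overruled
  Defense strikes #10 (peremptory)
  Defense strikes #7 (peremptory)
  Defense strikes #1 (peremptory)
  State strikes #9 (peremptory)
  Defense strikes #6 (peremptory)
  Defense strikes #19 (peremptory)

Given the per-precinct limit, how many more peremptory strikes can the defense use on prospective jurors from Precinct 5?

2

Defense peremptories so far: #16, #10, #7, #1, #6, #19 — 6 of 8 used, 2 left overall.
Against Precinct 5: none yet — per-precinct cap 5 leaves 5.
Binding limit: min(2, 5) = 2.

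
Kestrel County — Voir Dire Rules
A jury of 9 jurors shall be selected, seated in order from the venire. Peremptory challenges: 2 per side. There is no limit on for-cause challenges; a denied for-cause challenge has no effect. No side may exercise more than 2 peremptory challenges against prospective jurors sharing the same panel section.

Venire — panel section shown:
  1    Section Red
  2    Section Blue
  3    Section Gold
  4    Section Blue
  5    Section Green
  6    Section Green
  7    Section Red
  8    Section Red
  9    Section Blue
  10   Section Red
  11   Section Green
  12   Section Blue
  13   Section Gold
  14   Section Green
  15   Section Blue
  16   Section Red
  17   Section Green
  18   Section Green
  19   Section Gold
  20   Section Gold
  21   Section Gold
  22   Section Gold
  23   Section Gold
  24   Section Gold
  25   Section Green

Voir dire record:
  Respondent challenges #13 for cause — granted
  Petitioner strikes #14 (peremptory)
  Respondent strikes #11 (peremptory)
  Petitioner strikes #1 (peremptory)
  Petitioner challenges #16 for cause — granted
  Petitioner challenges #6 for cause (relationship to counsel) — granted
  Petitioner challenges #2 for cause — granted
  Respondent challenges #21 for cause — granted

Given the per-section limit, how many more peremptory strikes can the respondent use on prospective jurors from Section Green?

Respondent peremptories so far: #11 — 1 of 2 used, 1 left overall.
Against Section Green: #11 — 1 used; per-section cap 2 leaves 1.
Binding limit: min(1, 1) = 1.

1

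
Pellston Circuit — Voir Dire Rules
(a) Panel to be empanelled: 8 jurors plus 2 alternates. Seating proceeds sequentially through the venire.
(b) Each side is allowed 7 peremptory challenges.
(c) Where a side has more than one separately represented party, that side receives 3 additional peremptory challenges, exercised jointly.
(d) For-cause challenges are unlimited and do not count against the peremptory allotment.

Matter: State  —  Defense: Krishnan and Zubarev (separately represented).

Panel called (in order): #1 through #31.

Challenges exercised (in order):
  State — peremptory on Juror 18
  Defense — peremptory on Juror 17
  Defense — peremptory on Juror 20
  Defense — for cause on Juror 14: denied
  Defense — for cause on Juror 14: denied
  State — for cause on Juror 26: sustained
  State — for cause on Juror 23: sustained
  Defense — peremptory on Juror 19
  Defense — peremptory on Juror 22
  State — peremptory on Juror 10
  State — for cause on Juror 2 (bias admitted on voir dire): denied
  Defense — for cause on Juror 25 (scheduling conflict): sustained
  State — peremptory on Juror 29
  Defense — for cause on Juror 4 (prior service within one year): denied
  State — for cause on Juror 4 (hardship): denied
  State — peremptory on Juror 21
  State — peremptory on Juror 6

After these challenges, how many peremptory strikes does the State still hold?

2

State allotment: 7.
State peremptories used: #18, #10, #29, #21, #6 — 5 (for-cause on #26, #23, #2, #4 don't count).
Remaining: 7 − 5 = 2.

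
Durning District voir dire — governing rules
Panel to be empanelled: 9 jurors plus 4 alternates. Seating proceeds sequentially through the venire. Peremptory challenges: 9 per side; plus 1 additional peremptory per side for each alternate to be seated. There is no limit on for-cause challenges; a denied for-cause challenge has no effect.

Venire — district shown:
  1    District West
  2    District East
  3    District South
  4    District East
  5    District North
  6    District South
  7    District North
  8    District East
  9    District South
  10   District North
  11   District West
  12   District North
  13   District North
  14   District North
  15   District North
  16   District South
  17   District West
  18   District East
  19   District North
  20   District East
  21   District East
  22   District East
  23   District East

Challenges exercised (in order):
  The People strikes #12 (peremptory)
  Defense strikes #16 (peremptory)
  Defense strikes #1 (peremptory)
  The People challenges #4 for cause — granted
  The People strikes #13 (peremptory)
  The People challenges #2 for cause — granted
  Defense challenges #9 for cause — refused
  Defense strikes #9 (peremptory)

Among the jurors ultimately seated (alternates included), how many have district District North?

6

Removed: #1, #2, #4, #9, #12, #13, #16.
Seated (13 incl. alternates): #3, #5, #6, #7, #8, #10, #11, #14, #15, #17, #18, #19, #20.
Of those, in District North: #5, #7, #10, #14, #15, #19 → 6.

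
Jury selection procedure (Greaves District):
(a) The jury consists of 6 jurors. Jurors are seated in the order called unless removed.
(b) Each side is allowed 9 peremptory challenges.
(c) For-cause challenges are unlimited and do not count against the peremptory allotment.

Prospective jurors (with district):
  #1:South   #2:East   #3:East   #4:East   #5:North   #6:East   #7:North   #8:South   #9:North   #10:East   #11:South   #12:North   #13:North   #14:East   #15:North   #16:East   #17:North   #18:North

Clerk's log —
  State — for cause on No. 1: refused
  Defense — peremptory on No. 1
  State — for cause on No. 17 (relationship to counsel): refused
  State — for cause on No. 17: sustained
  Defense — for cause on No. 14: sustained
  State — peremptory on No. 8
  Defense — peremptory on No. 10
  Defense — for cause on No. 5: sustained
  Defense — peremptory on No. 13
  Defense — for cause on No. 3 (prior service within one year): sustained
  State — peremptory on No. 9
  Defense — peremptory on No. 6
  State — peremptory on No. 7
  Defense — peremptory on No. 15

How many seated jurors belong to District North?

2

Removed: #1, #3, #5, #6, #7, #8, #9, #10, #13, #14, #15, #17.
Seated jurors 1–6: #2, #4, #11, #12, #16, #18.
Of those, in District North: #12, #18 → 2.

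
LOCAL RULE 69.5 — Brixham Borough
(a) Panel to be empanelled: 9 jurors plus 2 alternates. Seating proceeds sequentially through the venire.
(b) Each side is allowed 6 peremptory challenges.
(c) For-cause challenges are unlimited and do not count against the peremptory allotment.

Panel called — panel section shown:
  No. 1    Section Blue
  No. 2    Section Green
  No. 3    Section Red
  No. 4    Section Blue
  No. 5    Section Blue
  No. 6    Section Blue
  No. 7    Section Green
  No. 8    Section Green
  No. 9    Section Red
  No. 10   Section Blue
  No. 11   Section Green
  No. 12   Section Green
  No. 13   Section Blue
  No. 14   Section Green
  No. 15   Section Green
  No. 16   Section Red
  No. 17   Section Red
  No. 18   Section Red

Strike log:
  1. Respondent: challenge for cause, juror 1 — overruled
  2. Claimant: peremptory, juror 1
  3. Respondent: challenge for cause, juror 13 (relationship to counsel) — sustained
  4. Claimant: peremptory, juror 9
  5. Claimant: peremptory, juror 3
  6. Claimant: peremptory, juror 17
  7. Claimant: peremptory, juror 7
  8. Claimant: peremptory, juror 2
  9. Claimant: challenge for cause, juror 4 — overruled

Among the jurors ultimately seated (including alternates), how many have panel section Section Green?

Removed: #1, #2, #3, #7, #9, #13, #17.
Seated (11 incl. alternates): #4, #5, #6, #8, #10, #11, #12, #14, #15, #16, #18.
Of those, in Section Green: #8, #11, #12, #14, #15 → 5.

5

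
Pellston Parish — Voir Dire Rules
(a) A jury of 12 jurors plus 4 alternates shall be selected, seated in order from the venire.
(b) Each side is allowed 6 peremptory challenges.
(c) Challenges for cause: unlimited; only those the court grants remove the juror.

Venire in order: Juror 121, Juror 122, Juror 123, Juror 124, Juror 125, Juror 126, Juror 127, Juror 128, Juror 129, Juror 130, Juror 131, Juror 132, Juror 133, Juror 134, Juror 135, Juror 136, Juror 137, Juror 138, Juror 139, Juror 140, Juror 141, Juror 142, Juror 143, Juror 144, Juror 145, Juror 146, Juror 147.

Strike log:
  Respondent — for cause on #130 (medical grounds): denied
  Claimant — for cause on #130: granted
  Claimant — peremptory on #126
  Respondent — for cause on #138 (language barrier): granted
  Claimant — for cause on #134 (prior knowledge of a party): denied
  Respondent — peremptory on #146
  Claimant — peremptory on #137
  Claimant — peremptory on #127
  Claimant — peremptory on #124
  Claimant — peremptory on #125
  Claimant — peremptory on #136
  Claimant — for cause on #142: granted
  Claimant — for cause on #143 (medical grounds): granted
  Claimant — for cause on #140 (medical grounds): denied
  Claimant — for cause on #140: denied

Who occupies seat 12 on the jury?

Removed: #124, #125, #126, #127, #130, #136, #137, #138, #142, #143, #146. (#134, #140 stay — for-cause denied.)
Seating in order: seats 1–12 → #121, #122, #123, #128, #129, #131, #132, #133, #134, #135, #139, #140; alternates → #141, #144, #145, #147.
So seat 12 is #140.

140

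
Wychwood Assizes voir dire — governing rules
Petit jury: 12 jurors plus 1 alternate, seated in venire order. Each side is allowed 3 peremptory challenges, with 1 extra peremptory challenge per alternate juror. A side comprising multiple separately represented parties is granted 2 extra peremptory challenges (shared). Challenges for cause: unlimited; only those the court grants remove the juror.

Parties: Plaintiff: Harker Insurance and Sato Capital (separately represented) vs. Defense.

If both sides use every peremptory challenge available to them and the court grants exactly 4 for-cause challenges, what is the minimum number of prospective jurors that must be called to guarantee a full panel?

27

Seats to fill: 12 + 1 alternates = 13.
Peremptories — Plaintiff: 3 + 1×1 + 2 = 6; Defense: 3 + 1×1 = 4; total 10.
For-cause removals: 4.
Minimum venire: 13 + 10 + 4 = 27.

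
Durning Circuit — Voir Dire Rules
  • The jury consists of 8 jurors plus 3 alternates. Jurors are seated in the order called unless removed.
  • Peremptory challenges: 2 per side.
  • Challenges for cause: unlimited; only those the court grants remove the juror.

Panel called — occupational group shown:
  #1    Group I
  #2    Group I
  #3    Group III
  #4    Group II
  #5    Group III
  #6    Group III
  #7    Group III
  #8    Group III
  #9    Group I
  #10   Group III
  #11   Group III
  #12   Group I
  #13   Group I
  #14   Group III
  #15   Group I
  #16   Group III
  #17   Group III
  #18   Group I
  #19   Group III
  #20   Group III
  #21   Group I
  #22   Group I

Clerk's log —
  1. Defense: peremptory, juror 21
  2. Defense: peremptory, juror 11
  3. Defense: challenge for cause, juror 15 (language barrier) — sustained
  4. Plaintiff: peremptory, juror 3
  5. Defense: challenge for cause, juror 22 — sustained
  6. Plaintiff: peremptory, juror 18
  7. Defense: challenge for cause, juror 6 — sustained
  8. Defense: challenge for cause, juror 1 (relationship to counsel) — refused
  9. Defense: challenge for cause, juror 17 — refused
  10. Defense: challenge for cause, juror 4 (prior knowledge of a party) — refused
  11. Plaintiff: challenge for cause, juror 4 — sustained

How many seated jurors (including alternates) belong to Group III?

6

Removed: #3, #4, #6, #11, #15, #18, #21, #22.
Seated (11 incl. alternates): #1, #2, #5, #7, #8, #9, #10, #12, #13, #14, #16.
Of those, in Group III: #5, #7, #8, #10, #14, #16 → 6.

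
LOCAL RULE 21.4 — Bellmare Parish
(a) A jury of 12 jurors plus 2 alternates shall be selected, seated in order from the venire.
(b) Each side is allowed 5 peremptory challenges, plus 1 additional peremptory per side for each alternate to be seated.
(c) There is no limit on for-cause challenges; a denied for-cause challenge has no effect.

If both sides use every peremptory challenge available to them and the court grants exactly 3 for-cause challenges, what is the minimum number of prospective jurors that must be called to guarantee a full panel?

Seats to fill: 12 + 2 alternates = 14.
Peremptories: 5 + 1×2 = 7 per side × 2 sides = 14.
For-cause removals: 3.
Minimum venire: 14 + 14 + 3 = 31.

31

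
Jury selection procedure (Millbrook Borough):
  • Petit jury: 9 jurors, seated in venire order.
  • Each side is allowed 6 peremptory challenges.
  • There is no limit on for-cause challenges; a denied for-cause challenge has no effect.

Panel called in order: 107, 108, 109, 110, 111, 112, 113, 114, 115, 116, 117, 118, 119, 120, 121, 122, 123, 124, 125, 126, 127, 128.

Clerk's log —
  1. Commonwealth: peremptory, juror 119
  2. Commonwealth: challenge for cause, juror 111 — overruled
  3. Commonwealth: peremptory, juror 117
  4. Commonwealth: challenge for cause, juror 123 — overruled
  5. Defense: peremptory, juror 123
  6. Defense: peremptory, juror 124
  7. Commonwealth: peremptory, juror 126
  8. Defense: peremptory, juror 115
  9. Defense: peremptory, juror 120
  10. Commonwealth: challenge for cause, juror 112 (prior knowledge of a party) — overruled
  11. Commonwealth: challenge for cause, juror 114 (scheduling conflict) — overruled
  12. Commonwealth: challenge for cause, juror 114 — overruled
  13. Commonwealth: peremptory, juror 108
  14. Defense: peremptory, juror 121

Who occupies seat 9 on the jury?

118

Removed: #108, #115, #117, #119, #120, #121, #123, #124, #126. (#111, #112, #114 stay — for-cause denied.)
Seating in order: seats 1–9 → #107, #109, #110, #111, #112, #113, #114, #116, #118.
So seat 9 is #118.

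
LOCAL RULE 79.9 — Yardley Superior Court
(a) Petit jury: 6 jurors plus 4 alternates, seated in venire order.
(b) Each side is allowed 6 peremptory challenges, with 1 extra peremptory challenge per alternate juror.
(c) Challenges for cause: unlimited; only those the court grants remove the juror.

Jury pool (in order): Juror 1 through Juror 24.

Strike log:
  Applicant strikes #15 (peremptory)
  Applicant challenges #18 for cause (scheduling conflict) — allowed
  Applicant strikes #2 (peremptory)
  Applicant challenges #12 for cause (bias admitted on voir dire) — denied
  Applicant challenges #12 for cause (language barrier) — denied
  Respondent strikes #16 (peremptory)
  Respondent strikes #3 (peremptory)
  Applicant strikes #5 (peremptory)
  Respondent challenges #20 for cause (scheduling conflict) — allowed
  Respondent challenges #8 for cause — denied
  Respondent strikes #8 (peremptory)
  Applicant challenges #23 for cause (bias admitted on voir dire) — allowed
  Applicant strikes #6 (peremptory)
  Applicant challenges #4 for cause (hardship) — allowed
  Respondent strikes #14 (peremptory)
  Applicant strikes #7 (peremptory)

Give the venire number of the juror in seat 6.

13

Removed: #2, #3, #4, #5, #6, #7, #8, #14, #15, #16, #18, #20, #23. (#12 stays — for-cause denied.)
Seating in order: seats 1–6 → #1, #9, #10, #11, #12, #13; alternates → #17, #19, #21, #22.
So seat 6 is #13.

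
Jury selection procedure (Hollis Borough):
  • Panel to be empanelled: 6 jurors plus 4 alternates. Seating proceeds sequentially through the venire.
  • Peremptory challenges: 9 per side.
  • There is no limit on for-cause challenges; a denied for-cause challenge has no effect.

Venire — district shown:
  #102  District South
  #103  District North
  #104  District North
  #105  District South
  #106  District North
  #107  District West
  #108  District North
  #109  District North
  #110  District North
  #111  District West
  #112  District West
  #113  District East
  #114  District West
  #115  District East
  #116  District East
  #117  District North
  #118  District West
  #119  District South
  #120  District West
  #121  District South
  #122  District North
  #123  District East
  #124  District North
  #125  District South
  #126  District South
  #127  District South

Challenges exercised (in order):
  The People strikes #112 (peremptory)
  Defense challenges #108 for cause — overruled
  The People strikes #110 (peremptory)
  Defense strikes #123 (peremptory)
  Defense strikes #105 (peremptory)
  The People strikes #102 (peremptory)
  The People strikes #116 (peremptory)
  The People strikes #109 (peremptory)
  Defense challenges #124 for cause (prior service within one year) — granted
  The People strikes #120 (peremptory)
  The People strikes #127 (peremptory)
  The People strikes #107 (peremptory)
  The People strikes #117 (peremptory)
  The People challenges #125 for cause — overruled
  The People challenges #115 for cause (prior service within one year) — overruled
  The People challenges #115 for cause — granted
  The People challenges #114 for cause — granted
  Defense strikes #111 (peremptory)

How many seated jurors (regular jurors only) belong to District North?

4

Removed: #102, #105, #107, #109, #110, #111, #112, #114, #115, #116, #117, #120, #123, #124, #127.
Seated jurors 1–6: #103, #104, #106, #108, #113, #118 (alternates #119, #121, #122, #125 not counted).
Of those, in District North: #103, #104, #106, #108 → 4.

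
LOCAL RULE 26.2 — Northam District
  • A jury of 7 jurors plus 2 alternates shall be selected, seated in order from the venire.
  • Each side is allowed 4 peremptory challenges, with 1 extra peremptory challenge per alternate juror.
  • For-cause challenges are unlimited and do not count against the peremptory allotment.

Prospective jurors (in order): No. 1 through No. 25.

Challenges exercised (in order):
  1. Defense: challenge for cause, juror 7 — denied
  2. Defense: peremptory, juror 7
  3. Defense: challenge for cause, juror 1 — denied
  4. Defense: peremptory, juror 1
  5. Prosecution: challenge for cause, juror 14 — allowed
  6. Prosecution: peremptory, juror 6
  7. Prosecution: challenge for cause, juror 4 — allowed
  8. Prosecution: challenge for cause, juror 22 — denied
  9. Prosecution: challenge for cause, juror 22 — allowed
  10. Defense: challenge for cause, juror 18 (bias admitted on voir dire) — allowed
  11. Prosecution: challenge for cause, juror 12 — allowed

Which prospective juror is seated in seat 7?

11

Removed: #1, #4, #6, #7, #12, #14, #18, #22.
Seating in order: seats 1–7 → #2, #3, #5, #8, #9, #10, #11; alternates → #13, #15.
So seat 7 is #11.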